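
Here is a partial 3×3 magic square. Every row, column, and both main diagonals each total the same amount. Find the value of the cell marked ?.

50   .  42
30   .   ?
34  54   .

Column 1 is complete and sums to 114; that is the magic constant.
Row 1: 50 + 42 + ? = 114, so (1,2) = 22.
From row 3, 114 − (34 + 54) gives (3,3) = 26.
Column 2 must total 114; the given cells sum to 76, so (2,2) = 38.
The remaining cell in column 3 is (2,3) = 114 − 68 = 46.

46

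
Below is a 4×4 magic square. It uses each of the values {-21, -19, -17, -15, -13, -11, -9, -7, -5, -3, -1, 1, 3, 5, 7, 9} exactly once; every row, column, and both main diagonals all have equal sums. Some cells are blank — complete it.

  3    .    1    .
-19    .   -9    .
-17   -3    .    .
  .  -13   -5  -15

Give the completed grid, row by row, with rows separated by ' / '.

3 -7 1 -21 / -19 -1 -9 5 / -17 -3 -11 7 / 9 -13 -5 -15

The 16 entries sum to -96, so each line sums to -96/4 = -24.
Using row 4: -13 + (-5) + (-15) + ? → (4,1) = -24 − (-33) = 9.
Column 3 needs -24; the known cells sum to -13, so (3,3) = -11.
Main diagonal needs -24; the known cells sum to -23, so (2,2) = -1.
The remaining cell in anti-diagonal is (1,4) = -24 − (-3) = -21.
Row 1 must total -24; the given cells sum to -17, so (1,2) = -7.
The remaining cell in row 2 is (2,4) = -24 − (-29) = 5.
Row 3: -17 + (-3) + (-11) + ? = -24, so (3,4) = 7.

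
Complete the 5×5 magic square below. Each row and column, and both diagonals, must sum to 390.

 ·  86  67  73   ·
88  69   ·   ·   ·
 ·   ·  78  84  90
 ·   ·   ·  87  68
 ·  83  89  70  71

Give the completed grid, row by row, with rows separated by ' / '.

Row 5 must total 390; the given cells sum to 313, so (5,1) = 77.
Using column 4: 73 + 84 + 87 + 70 + ? → (2,4) = 390 − 314 = 76.
The remaining cell in main diagonal is (1,1) = 390 − 305 = 85.
Row 1 must total 390; the given cells sum to 311, so (1,5) = 79.
Column 5 must total 390; the given cells sum to 308, so (2,5) = 82.
The remaining cell in anti-diagonal is (4,2) = 390 − 310 = 80.
Row 2 must total 390; the given cells sum to 315, so (2,3) = 75.
Using column 2: 86 + 69 + 80 + 83 + ? → (3,2) = 390 − 318 = 72.
Using column 3: 67 + 75 + 78 + 89 + ? → (4,3) = 390 − 309 = 81.
Row 3 must total 390; the given cells sum to 324, so (3,1) = 66.
From row 4, 390 − (80 + 81 + 87 + 68) gives (4,1) = 74.

85 86 67 73 79 / 88 69 75 76 82 / 66 72 78 84 90 / 74 80 81 87 68 / 77 83 89 70 71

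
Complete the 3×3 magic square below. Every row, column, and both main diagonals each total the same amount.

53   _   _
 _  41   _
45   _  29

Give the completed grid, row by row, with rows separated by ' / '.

Main diagonal is already complete: 53 + 41 + 29 = 123, so that is the magic constant.
From row 3, 123 − (45 + 29) gives (3,2) = 49.
Column 1 needs 123; the known cells sum to 98, so (2,1) = 25.
The remaining cell in column 2 is (1,2) = 123 − 90 = 33.
From anti-diagonal, 123 − (41 + 45) gives (1,3) = 37.
From row 2, 123 − (25 + 41) gives (2,3) = 57.

53 33 37 / 25 41 57 / 45 49 29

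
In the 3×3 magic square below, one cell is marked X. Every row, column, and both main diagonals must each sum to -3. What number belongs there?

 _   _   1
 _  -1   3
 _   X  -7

Row 2 must total -3; the given cells sum to 2, so (2,1) = -5.
Main diagonal: -1 + (-7) + ? = -3, so (1,1) = 5.
Anti-diagonal needs -3; the known cells sum to 0, so (3,1) = -3.
Using row 1: 5 + 1 + ? → (1,2) = -3 − 6 = -9.
Row 3 needs -3; the known cells sum to -10, so (3,2) = 7.

7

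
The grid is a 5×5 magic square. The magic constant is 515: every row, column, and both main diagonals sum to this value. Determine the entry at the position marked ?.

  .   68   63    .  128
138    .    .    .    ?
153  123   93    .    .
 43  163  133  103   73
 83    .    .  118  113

143

Column 1 must total 515; the given cells sum to 417, so (1,1) = 98.
Main diagonal must total 515; the given cells sum to 407, so (2,2) = 108.
Anti-diagonal must total 515; the given cells sum to 467, so (2,4) = 48.
The remaining cell in row 1 is (1,4) = 515 − 357 = 158.
Column 2 needs 515; the known cells sum to 462, so (5,2) = 53.
From column 4, 515 − (158 + 48 + 103 + 118) gives (3,4) = 88.
From row 3, 515 − (153 + 123 + 93 + 88) gives (3,5) = 58.
Row 5 needs 515; the known cells sum to 367, so (5,3) = 148.
From column 3, 515 − (63 + 93 + 133 + 148) gives (2,3) = 78.
Column 5 must total 515; the given cells sum to 372, so (2,5) = 143.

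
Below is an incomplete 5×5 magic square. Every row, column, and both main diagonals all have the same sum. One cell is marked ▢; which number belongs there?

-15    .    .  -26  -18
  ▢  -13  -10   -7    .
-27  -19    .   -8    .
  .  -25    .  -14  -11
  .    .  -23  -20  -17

-21

Column 4 is complete and sums to -75; that is the magic constant.
Main diagonal: -15 + (-13) + (-14) + (-17) + ? = -75, so (3,3) = -16.
Using anti-diagonal: -18 + (-7) + (-16) + (-25) + ? → (5,1) = -75 − (-66) = -9.
Row 3: -27 + (-19) + (-16) + (-8) + ? = -75, so (3,5) = -5.
Row 5 must total -75; the given cells sum to -69, so (5,2) = -6.
Column 2 must total -75; the given cells sum to -63, so (1,2) = -12.
From column 5, -75 − (-18 + (-5) + (-11) + (-17)) gives (2,5) = -24.
Row 1 must total -75; the given cells sum to -71, so (1,3) = -4.
Row 2: -13 + (-10) + (-7) + (-24) + ? = -75, so (2,1) = -21.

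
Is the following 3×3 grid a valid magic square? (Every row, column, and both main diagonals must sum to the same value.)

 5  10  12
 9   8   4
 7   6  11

No — row 1 sums to 27 but row 2 sums to 21.

Row 1: 5 + 10 + 12 = 27.
Row 2: 9 + 8 + 4 = 21.
Row 3: 7 + 6 + 11 = 24.
Column 1: 5 + 9 + 7 = 21.
Column 2: 10 + 8 + 6 = 24.
Column 3: 12 + 4 + 11 = 27.
Main diagonal: 5 + 8 + 11 = 24.
Anti-diagonal: 12 + 8 + 7 = 27.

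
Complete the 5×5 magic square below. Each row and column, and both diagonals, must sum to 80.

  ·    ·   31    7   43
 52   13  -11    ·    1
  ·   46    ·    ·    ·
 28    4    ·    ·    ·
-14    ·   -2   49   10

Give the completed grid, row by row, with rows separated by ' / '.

19 -20 31 7 43 / 52 13 -11 25 1 / -5 46 22 -17 34 / 28 4 40 16 -8 / -14 37 -2 49 10

From row 2, 80 − (52 + 13 + (-11) + 1) gives (2,4) = 25.
Using row 5: -14 + (-2) + 49 + 10 + ? → (5,2) = 80 − 43 = 37.
From column 2, 80 − (13 + 46 + 4 + 37) gives (1,2) = -20.
Anti-diagonal needs 80; the known cells sum to 58, so (3,3) = 22.
Using row 1: -20 + 31 + 7 + 43 + ? → (1,1) = 80 − 61 = 19.
The remaining cell in column 1 is (3,1) = 80 − 85 = -5.
Column 3 must total 80; the given cells sum to 40, so (4,3) = 40.
Main diagonal must total 80; the given cells sum to 64, so (4,4) = 16.
Row 4: 28 + 4 + 40 + 16 + ? = 80, so (4,5) = -8.
Column 4 must total 80; the given cells sum to 97, so (3,4) = -17.
From column 5, 80 − (43 + 1 + (-8) + 10) gives (3,5) = 34.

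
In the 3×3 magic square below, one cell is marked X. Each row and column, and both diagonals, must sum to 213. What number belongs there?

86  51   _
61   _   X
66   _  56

From row 1, 213 − (86 + 51) gives (1,3) = 76.
Row 3: 66 + 56 + ? = 213, so (3,2) = 91.
Column 2 needs 213; the known cells sum to 142, so (2,2) = 71.
From column 3, 213 − (76 + 56) gives (2,3) = 81.

81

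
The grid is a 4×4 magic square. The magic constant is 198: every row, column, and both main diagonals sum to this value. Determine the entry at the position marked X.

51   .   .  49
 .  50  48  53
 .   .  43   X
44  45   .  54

Using row 2: 50 + 48 + 53 + ? → (2,1) = 198 − 151 = 47.
Using row 4: 44 + 45 + 54 + ? → (4,3) = 198 − 143 = 55.
From column 1, 198 − (51 + 47 + 44) gives (3,1) = 56.
The remaining cell in column 3 is (1,3) = 198 − 146 = 52.
From column 4, 198 − (49 + 53 + 54) gives (3,4) = 42.

42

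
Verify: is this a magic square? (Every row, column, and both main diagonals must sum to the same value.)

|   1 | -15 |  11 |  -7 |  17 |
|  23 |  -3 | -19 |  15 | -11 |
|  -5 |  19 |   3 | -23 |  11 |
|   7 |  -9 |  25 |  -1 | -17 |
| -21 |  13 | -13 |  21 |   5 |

Row 1: 1 + (-15) + 11 + (-7) + 17 = 7.
Row 2: 23 + (-3) + (-19) + 15 + (-11) = 5.
Row 3: -5 + 19 + 3 + (-23) + 11 = 5.
Row 4: 7 + (-9) + 25 + (-1) + (-17) = 5.
Row 5: -21 + 13 + (-13) + 21 + 5 = 5.
Column 1: 1 + 23 + (-5) + 7 + (-21) = 5.
Column 2: -15 + (-3) + 19 + (-9) + 13 = 5.
Column 3: 11 + (-19) + 3 + 25 + (-13) = 7.
Column 4: -7 + 15 + (-23) + (-1) + 21 = 5.
Column 5: 17 + (-11) + 11 + (-17) + 5 = 5.
Main diagonal: 1 + (-3) + 3 + (-1) + 5 = 5.
Anti-diagonal: 17 + 15 + 3 + (-9) + (-21) = 5.

No — row 4 sums to 5 but column 3 sums to 7.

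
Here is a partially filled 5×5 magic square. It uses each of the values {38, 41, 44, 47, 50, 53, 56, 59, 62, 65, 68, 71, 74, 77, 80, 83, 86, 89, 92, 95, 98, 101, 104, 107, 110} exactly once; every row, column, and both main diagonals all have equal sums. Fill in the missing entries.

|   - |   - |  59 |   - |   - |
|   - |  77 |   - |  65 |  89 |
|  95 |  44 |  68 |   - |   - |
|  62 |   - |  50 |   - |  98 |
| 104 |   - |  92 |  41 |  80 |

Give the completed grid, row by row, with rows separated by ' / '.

71 110 59 83 47 / 38 77 101 65 89 / 95 44 68 107 56 / 62 86 50 74 98 / 104 53 92 41 80

The 25 entries sum to 1850, so each line sums to 1850/5 = 370.
Row 5 must total 370; the given cells sum to 317, so (5,2) = 53.
Using column 3: 59 + 68 + 50 + 92 + ? → (2,3) = 370 − 269 = 101.
Row 2: 77 + 101 + 65 + 89 + ? = 370, so (2,1) = 38.
Column 1: 38 + 95 + 62 + 104 + ? = 370, so (1,1) = 71.
Main diagonal: 71 + 77 + 68 + 80 + ? = 370, so (4,4) = 74.
Using row 4: 62 + 50 + 74 + 98 + ? → (4,2) = 370 − 284 = 86.
Column 2 needs 370; the known cells sum to 260, so (1,2) = 110.
From anti-diagonal, 370 − (65 + 68 + 86 + 104) gives (1,5) = 47.
Row 1: 71 + 110 + 59 + 47 + ? = 370, so (1,4) = 83.
Column 4: 83 + 65 + 74 + 41 + ? = 370, so (3,4) = 107.
The remaining cell in column 5 is (3,5) = 370 − 314 = 56.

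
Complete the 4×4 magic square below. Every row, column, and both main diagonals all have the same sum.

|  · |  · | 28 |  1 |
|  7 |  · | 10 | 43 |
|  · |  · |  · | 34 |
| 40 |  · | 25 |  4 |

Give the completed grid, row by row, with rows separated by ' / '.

Column 4 is already complete: 1 + 43 + 34 + 4 = 82, so that is the magic constant.
Row 2: 7 + 10 + 43 + ? = 82, so (2,2) = 22.
The remaining cell in row 4 is (4,2) = 82 − 69 = 13.
Column 3 needs 82; the known cells sum to 63, so (3,3) = 19.
The remaining cell in main diagonal is (1,1) = 82 − 45 = 37.
The remaining cell in anti-diagonal is (3,2) = 82 − 51 = 31.
From row 1, 82 − (37 + 28 + 1) gives (1,2) = 16.
The remaining cell in row 3 is (3,1) = 82 − 84 = -2.

37 16 28 1 / 7 22 10 43 / -2 31 19 34 / 40 13 25 4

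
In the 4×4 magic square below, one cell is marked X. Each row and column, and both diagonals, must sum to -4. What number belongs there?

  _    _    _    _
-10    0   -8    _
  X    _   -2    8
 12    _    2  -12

-16

Row 2 must total -4; the given cells sum to -18, so (2,4) = 14.
Row 4 must total -4; the given cells sum to 2, so (4,2) = -6.
The remaining cell in column 3 is (1,3) = -4 − (-8) = 4.
From column 4, -4 − (14 + 8 + (-12)) gives (1,4) = -14.
Main diagonal needs -4; the known cells sum to -14, so (1,1) = 10.
Using anti-diagonal: -14 + (-8) + 12 + ? → (3,2) = -4 − (-10) = 6.
Row 1 must total -4; the given cells sum to 0, so (1,2) = -4.
The remaining cell in row 3 is (3,1) = -4 − 12 = -16.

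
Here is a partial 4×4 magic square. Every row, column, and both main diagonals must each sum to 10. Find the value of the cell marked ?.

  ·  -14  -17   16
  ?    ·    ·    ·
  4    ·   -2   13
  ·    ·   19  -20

-8

Row 1 needs 10; the known cells sum to -15, so (1,1) = 25.
From row 3, 10 − (4 + (-2) + 13) gives (3,2) = -5.
Column 3: -17 + (-2) + 19 + ? = 10, so (2,3) = 10.
From column 4, 10 − (16 + 13 + (-20)) gives (2,4) = 1.
The remaining cell in main diagonal is (2,2) = 10 − 3 = 7.
Anti-diagonal needs 10; the known cells sum to 21, so (4,1) = -11.
Row 2 needs 10; the known cells sum to 18, so (2,1) = -8.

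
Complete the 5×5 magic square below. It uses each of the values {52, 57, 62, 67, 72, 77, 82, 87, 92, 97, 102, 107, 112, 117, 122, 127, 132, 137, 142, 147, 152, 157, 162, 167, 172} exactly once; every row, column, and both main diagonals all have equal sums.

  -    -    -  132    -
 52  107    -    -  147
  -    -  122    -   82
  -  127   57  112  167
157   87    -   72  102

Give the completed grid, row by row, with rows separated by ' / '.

117 172 77 132 62 / 52 107 162 92 147 / 137 67 122 152 82 / 97 127 57 112 167 / 157 87 142 72 102

The 25 entries sum to 2800, so each line sums to 2800/5 = 560.
Row 4: 127 + 57 + 112 + 167 + ? = 560, so (4,1) = 97.
Using row 5: 157 + 87 + 72 + 102 + ? → (5,3) = 560 − 418 = 142.
Column 5 needs 560; the known cells sum to 498, so (1,5) = 62.
Using main diagonal: 107 + 122 + 112 + 102 + ? → (1,1) = 560 − 443 = 117.
The remaining cell in anti-diagonal is (2,4) = 560 − 468 = 92.
Row 2: 52 + 107 + 92 + 147 + ? = 560, so (2,3) = 162.
The remaining cell in column 1 is (3,1) = 560 − 423 = 137.
From column 3, 560 − (162 + 122 + 57 + 142) gives (1,3) = 77.
Column 4: 132 + 92 + 112 + 72 + ? = 560, so (3,4) = 152.
Row 1 must total 560; the given cells sum to 388, so (1,2) = 172.
Row 3 needs 560; the known cells sum to 493, so (3,2) = 67.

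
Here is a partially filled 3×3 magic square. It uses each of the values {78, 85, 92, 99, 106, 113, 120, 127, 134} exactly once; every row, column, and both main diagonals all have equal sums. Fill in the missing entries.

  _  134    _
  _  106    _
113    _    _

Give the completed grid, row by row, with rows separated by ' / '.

85 134 99 / 120 106 92 / 113 78 127

The 9 entries sum to 954, so each line sums to 954/3 = 318.
From column 2, 318 − (134 + 106) gives (3,2) = 78.
Anti-diagonal must total 318; the given cells sum to 219, so (1,3) = 99.
The remaining cell in row 1 is (1,1) = 318 − 233 = 85.
Row 3 needs 318; the known cells sum to 191, so (3,3) = 127.
Using column 1: 85 + 113 + ? → (2,1) = 318 − 198 = 120.
From column 3, 318 − (99 + 127) gives (2,3) = 92.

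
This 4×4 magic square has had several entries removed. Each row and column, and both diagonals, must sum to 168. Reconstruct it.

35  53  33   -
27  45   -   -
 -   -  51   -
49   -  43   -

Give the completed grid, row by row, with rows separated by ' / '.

35 53 33 47 / 27 45 41 55 / 57 31 51 29 / 49 39 43 37

From row 1, 168 − (35 + 53 + 33) gives (1,4) = 47.
Column 1 needs 168; the known cells sum to 111, so (3,1) = 57.
Column 3: 33 + 51 + 43 + ? = 168, so (2,3) = 41.
Main diagonal needs 168; the known cells sum to 131, so (4,4) = 37.
From anti-diagonal, 168 − (47 + 41 + 49) gives (3,2) = 31.
Row 2: 27 + 45 + 41 + ? = 168, so (2,4) = 55.
Using row 3: 57 + 31 + 51 + ? → (3,4) = 168 − 139 = 29.
From row 4, 168 − (49 + 43 + 37) gives (4,2) = 39.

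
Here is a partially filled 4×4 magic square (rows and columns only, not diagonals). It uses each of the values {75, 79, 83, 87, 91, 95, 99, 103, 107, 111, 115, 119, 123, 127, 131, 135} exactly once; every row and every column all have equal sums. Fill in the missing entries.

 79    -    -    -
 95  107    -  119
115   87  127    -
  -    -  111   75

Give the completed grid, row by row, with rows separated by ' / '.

The 16 entries sum to 1680, so each line sums to 1680/4 = 420.
Row 2 must total 420; the given cells sum to 321, so (2,3) = 99.
Row 3 must total 420; the given cells sum to 329, so (3,4) = 91.
Column 1 must total 420; the given cells sum to 289, so (4,1) = 131.
Column 3 must total 420; the given cells sum to 337, so (1,3) = 83.
From column 4, 420 − (119 + 91 + 75) gives (1,4) = 135.
The remaining cell in row 1 is (1,2) = 420 − 297 = 123.
Row 4 needs 420; the known cells sum to 317, so (4,2) = 103.

79 123 83 135 / 95 107 99 119 / 115 87 127 91 / 131 103 111 75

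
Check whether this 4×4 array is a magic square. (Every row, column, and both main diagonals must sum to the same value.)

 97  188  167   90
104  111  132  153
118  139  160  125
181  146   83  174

No — column 2 sums to 584 but column 4 sums to 542.

Row 1: 97 + 188 + 167 + 90 = 542.
Row 2: 104 + 111 + 132 + 153 = 500.
Row 3: 118 + 139 + 160 + 125 = 542.
Row 4: 181 + 146 + 83 + 174 = 584.
Column 1: 97 + 104 + 118 + 181 = 500.
Column 2: 188 + 111 + 139 + 146 = 584.
Column 3: 167 + 132 + 160 + 83 = 542.
Column 4: 90 + 153 + 125 + 174 = 542.
Main diagonal: 97 + 111 + 160 + 174 = 542.
Anti-diagonal: 90 + 132 + 139 + 181 = 542.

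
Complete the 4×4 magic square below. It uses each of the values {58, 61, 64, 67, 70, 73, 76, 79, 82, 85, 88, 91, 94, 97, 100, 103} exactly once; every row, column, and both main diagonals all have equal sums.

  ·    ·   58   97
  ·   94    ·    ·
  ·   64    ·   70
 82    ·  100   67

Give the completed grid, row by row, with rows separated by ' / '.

The 16 entries sum to 1288, so each line sums to 1288/4 = 322.
Using row 4: 82 + 100 + 67 + ? → (4,2) = 322 − 249 = 73.
Using column 2: 94 + 64 + 73 + ? → (1,2) = 322 − 231 = 91.
Column 4 must total 322; the given cells sum to 234, so (2,4) = 88.
Anti-diagonal needs 322; the known cells sum to 243, so (2,3) = 79.
The remaining cell in row 1 is (1,1) = 322 − 246 = 76.
Using row 2: 94 + 79 + 88 + ? → (2,1) = 322 − 261 = 61.
Using column 1: 76 + 61 + 82 + ? → (3,1) = 322 − 219 = 103.
The remaining cell in column 3 is (3,3) = 322 − 237 = 85.

76 91 58 97 / 61 94 79 88 / 103 64 85 70 / 82 73 100 67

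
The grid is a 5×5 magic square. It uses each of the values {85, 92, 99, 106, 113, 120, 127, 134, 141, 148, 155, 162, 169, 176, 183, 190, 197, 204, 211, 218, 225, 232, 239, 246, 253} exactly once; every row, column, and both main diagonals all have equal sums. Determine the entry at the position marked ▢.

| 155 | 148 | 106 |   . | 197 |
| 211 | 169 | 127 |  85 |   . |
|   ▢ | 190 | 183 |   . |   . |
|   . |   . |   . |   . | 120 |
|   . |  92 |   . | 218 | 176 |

The 25 entries sum to 4225, so each line sums to 4225/5 = 845.
Row 1 needs 845; the known cells sum to 606, so (1,4) = 239.
Row 2: 211 + 169 + 127 + 85 + ? = 845, so (2,5) = 253.
Column 2 needs 845; the known cells sum to 599, so (4,2) = 246.
Column 5 must total 845; the given cells sum to 746, so (3,5) = 99.
From main diagonal, 845 − (155 + 169 + 183 + 176) gives (4,4) = 162.
Anti-diagonal: 197 + 85 + 183 + 246 + ? = 845, so (5,1) = 134.
Row 5 needs 845; the known cells sum to 620, so (5,3) = 225.
Column 3 must total 845; the given cells sum to 641, so (4,3) = 204.
Column 4 needs 845; the known cells sum to 704, so (3,4) = 141.
From row 3, 845 − (190 + 183 + 141 + 99) gives (3,1) = 232.

232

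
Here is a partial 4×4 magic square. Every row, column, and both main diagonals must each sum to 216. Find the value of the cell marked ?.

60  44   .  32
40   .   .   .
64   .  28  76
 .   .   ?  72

The remaining cell in row 1 is (1,3) = 216 − 136 = 80.
From row 3, 216 − (64 + 28 + 76) gives (3,2) = 48.
Column 1 needs 216; the known cells sum to 164, so (4,1) = 52.
The remaining cell in column 4 is (2,4) = 216 − 180 = 36.
Main diagonal must total 216; the given cells sum to 160, so (2,2) = 56.
Using anti-diagonal: 32 + 48 + 52 + ? → (2,3) = 216 − 132 = 84.
Column 2 needs 216; the known cells sum to 148, so (4,2) = 68.
From column 3, 216 − (80 + 84 + 28) gives (4,3) = 24.

24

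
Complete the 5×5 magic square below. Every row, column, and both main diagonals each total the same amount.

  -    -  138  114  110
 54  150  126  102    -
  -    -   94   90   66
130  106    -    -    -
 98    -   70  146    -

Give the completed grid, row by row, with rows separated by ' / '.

Anti-diagonal is already complete: 110 + 102 + 94 + 106 + 98 = 510, so that is the magic constant.
Row 2 must total 510; the given cells sum to 432, so (2,5) = 78.
Column 3 needs 510; the known cells sum to 428, so (4,3) = 82.
Using column 4: 114 + 102 + 90 + 146 + ? → (4,4) = 510 − 452 = 58.
From row 4, 510 − (130 + 106 + 82 + 58) gives (4,5) = 134.
The remaining cell in column 5 is (5,5) = 510 − 388 = 122.
Main diagonal needs 510; the known cells sum to 424, so (1,1) = 86.
From row 1, 510 − (86 + 138 + 114 + 110) gives (1,2) = 62.
From row 5, 510 − (98 + 70 + 146 + 122) gives (5,2) = 74.
Using column 1: 86 + 54 + 130 + 98 + ? → (3,1) = 510 − 368 = 142.
The remaining cell in column 2 is (3,2) = 510 − 392 = 118.

86 62 138 114 110 / 54 150 126 102 78 / 142 118 94 90 66 / 130 106 82 58 134 / 98 74 70 146 122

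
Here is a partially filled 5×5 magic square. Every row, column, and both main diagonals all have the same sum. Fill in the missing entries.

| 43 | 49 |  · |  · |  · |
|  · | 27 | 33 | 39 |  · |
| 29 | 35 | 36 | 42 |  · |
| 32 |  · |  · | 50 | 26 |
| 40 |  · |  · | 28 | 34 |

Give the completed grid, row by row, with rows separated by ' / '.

43 49 30 31 37 / 46 27 33 39 45 / 29 35 36 42 48 / 32 38 44 50 26 / 40 41 47 28 34

Main diagonal is already complete: 43 + 27 + 36 + 50 + 34 = 190, so that is the magic constant.
Row 3 needs 190; the known cells sum to 142, so (3,5) = 48.
Using column 1: 43 + 29 + 32 + 40 + ? → (2,1) = 190 − 144 = 46.
Using column 4: 39 + 42 + 50 + 28 + ? → (1,4) = 190 − 159 = 31.
From row 2, 190 − (46 + 27 + 33 + 39) gives (2,5) = 45.
Column 5: 45 + 48 + 26 + 34 + ? = 190, so (1,5) = 37.
Anti-diagonal must total 190; the given cells sum to 152, so (4,2) = 38.
The remaining cell in row 1 is (1,3) = 190 − 160 = 30.
Row 4: 32 + 38 + 50 + 26 + ? = 190, so (4,3) = 44.
Using column 2: 49 + 27 + 35 + 38 + ? → (5,2) = 190 − 149 = 41.
Using column 3: 30 + 33 + 36 + 44 + ? → (5,3) = 190 − 143 = 47.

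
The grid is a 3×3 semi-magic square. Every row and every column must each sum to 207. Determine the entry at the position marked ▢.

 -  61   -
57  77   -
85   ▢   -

From row 2, 207 − (57 + 77) gives (2,3) = 73.
From column 1, 207 − (57 + 85) gives (1,1) = 65.
Column 2 needs 207; the known cells sum to 138, so (3,2) = 69.

69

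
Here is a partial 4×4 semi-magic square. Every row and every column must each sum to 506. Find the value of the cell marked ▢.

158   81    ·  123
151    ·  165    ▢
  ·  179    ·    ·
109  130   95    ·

74

Row 1 must total 506; the given cells sum to 362, so (1,3) = 144.
Row 4 must total 506; the given cells sum to 334, so (4,4) = 172.
Using column 1: 158 + 151 + 109 + ? → (3,1) = 506 − 418 = 88.
The remaining cell in column 2 is (2,2) = 506 − 390 = 116.
The remaining cell in column 3 is (3,3) = 506 − 404 = 102.
Using row 2: 151 + 116 + 165 + ? → (2,4) = 506 − 432 = 74.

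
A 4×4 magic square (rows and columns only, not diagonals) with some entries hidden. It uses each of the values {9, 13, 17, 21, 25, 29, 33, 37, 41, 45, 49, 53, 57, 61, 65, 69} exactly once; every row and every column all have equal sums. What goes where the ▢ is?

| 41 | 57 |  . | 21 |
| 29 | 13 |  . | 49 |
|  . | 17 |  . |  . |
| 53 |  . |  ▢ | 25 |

The 16 entries sum to 624, so each line sums to 624/4 = 156.
Row 1: 41 + 57 + 21 + ? = 156, so (1,3) = 37.
Using row 2: 29 + 13 + 49 + ? → (2,3) = 156 − 91 = 65.
Column 1 must total 156; the given cells sum to 123, so (3,1) = 33.
From column 2, 156 − (57 + 13 + 17) gives (4,2) = 69.
The remaining cell in column 4 is (3,4) = 156 − 95 = 61.
The remaining cell in row 3 is (3,3) = 156 − 111 = 45.
The remaining cell in row 4 is (4,3) = 156 − 147 = 9.

9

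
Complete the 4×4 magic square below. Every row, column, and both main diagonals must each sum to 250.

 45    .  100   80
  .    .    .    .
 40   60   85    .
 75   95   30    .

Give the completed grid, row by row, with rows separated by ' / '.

From row 1, 250 − (45 + 100 + 80) gives (1,2) = 25.
Row 3 needs 250; the known cells sum to 185, so (3,4) = 65.
Row 4 must total 250; the given cells sum to 200, so (4,4) = 50.
Column 1 must total 250; the given cells sum to 160, so (2,1) = 90.
Column 2 must total 250; the given cells sum to 180, so (2,2) = 70.
From column 3, 250 − (100 + 85 + 30) gives (2,3) = 35.
The remaining cell in column 4 is (2,4) = 250 − 195 = 55.

45 25 100 80 / 90 70 35 55 / 40 60 85 65 / 75 95 30 50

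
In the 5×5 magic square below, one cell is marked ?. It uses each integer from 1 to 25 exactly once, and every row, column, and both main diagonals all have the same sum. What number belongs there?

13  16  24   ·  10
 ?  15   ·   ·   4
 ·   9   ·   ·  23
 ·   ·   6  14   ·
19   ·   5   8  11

7

The entries are 1 through 25, which sum to 325, so each line sums to 325/5 = 65.
Row 1 must total 65; the given cells sum to 63, so (1,4) = 2.
The remaining cell in row 5 is (5,2) = 65 − 43 = 22.
Using column 2: 16 + 15 + 9 + 22 + ? → (4,2) = 65 − 62 = 3.
Using column 5: 10 + 4 + 23 + 11 + ? → (4,5) = 65 − 48 = 17.
The remaining cell in main diagonal is (3,3) = 65 − 53 = 12.
The remaining cell in anti-diagonal is (2,4) = 65 − 44 = 21.
The remaining cell in row 4 is (4,1) = 65 − 40 = 25.
Column 3 needs 65; the known cells sum to 47, so (2,3) = 18.
Column 4 must total 65; the given cells sum to 45, so (3,4) = 20.
From row 2, 65 − (15 + 18 + 21 + 4) gives (2,1) = 7.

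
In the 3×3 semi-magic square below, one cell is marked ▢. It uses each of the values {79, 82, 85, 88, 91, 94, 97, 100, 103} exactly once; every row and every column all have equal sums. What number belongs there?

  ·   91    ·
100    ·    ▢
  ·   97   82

88

The 9 entries sum to 819, so each line sums to 819/3 = 273.
From row 3, 273 − (97 + 82) gives (3,1) = 94.
The remaining cell in column 1 is (1,1) = 273 − 194 = 79.
Column 2: 91 + 97 + ? = 273, so (2,2) = 85.
Using row 1: 79 + 91 + ? → (1,3) = 273 − 170 = 103.
Row 2: 100 + 85 + ? = 273, so (2,3) = 88.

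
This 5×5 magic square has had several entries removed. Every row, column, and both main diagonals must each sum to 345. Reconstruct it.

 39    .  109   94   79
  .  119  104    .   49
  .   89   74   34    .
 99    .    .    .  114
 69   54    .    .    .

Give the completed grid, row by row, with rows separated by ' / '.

Row 1: 39 + 109 + 94 + 79 + ? = 345, so (1,2) = 24.
Column 2 must total 345; the given cells sum to 286, so (4,2) = 59.
Anti-diagonal needs 345; the known cells sum to 281, so (2,4) = 64.
Row 2 needs 345; the known cells sum to 336, so (2,1) = 9.
Column 1 needs 345; the known cells sum to 216, so (3,1) = 129.
Row 3 needs 345; the known cells sum to 326, so (3,5) = 19.
Column 5: 79 + 49 + 19 + 114 + ? = 345, so (5,5) = 84.
Main diagonal needs 345; the known cells sum to 316, so (4,4) = 29.
Row 4: 99 + 59 + 29 + 114 + ? = 345, so (4,3) = 44.
The remaining cell in column 3 is (5,3) = 345 − 331 = 14.
The remaining cell in column 4 is (5,4) = 345 − 221 = 124.

39 24 109 94 79 / 9 119 104 64 49 / 129 89 74 34 19 / 99 59 44 29 114 / 69 54 14 124 84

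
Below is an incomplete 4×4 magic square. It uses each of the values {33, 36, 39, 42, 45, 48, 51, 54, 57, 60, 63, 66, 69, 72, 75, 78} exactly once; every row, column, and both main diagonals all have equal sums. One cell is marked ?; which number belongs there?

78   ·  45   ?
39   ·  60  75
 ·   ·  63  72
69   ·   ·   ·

42

The 16 entries sum to 888, so each line sums to 888/4 = 222.
Row 2 needs 222; the known cells sum to 174, so (2,2) = 48.
From column 1, 222 − (78 + 39 + 69) gives (3,1) = 36.
From column 3, 222 − (45 + 60 + 63) gives (4,3) = 54.
The remaining cell in main diagonal is (4,4) = 222 − 189 = 33.
Using row 3: 36 + 63 + 72 + ? → (3,2) = 222 − 171 = 51.
Row 4: 69 + 54 + 33 + ? = 222, so (4,2) = 66.
From column 2, 222 − (48 + 51 + 66) gives (1,2) = 57.
Column 4 must total 222; the given cells sum to 180, so (1,4) = 42.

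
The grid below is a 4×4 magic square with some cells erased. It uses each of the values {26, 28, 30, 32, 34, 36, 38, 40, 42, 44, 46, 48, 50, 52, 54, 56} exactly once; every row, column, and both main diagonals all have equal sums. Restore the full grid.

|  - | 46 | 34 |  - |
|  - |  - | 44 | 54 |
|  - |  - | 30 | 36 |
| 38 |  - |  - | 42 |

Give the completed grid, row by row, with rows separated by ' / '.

The 16 entries sum to 656, so each line sums to 656/4 = 164.
Using column 3: 34 + 44 + 30 + ? → (4,3) = 164 − 108 = 56.
Column 4 must total 164; the given cells sum to 132, so (1,4) = 32.
Anti-diagonal must total 164; the given cells sum to 114, so (3,2) = 50.
The remaining cell in row 1 is (1,1) = 164 − 112 = 52.
Row 3 needs 164; the known cells sum to 116, so (3,1) = 48.
Row 4 must total 164; the given cells sum to 136, so (4,2) = 28.
Column 1 needs 164; the known cells sum to 138, so (2,1) = 26.
Using column 2: 46 + 50 + 28 + ? → (2,2) = 164 − 124 = 40.

52 46 34 32 / 26 40 44 54 / 48 50 30 36 / 38 28 56 42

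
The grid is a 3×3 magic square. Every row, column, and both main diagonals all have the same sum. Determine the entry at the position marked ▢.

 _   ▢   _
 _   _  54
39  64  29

Row 3 is complete and sums to 132; that is the magic constant.
Column 3: 54 + 29 + ? = 132, so (1,3) = 49.
From anti-diagonal, 132 − (49 + 39) gives (2,2) = 44.
Using row 2: 44 + 54 + ? → (2,1) = 132 − 98 = 34.
Column 1: 34 + 39 + ? = 132, so (1,1) = 59.
Using column 2: 44 + 64 + ? → (1,2) = 132 − 108 = 24.

24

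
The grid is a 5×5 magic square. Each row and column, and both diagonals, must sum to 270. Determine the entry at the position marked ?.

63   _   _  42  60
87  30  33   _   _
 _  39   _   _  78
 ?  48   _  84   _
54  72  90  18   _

From row 5, 270 − (54 + 72 + 90 + 18) gives (5,5) = 36.
Column 2: 30 + 39 + 48 + 72 + ? = 270, so (1,2) = 81.
Using main diagonal: 63 + 30 + 84 + 36 + ? → (3,3) = 270 − 213 = 57.
Anti-diagonal needs 270; the known cells sum to 219, so (2,4) = 51.
From row 1, 270 − (63 + 81 + 42 + 60) gives (1,3) = 24.
Using row 2: 87 + 30 + 33 + 51 + ? → (2,5) = 270 − 201 = 69.
From column 3, 270 − (24 + 33 + 57 + 90) gives (4,3) = 66.
The remaining cell in column 4 is (3,4) = 270 − 195 = 75.
Column 5 needs 270; the known cells sum to 243, so (4,5) = 27.
Using row 3: 39 + 57 + 75 + 78 + ? → (3,1) = 270 − 249 = 21.
Row 4 needs 270; the known cells sum to 225, so (4,1) = 45.

45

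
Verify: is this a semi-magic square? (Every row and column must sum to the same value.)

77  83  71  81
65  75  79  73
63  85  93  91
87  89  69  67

No — row 3 sums to 332 but row 4 sums to 312.

Row 1: 77 + 83 + 71 + 81 = 312.
Row 2: 65 + 75 + 79 + 73 = 292.
Row 3: 63 + 85 + 93 + 91 = 332.
Row 4: 87 + 89 + 69 + 67 = 312.
Column 1: 77 + 65 + 63 + 87 = 292.
Column 2: 83 + 75 + 85 + 89 = 332.
Column 3: 71 + 79 + 93 + 69 = 312.
Column 4: 81 + 73 + 91 + 67 = 312.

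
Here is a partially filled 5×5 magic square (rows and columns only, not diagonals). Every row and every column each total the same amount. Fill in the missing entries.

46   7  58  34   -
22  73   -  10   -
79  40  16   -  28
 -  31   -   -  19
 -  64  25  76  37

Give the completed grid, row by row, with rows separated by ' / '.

46 7 58 34 70 / 22 73 49 10 61 / 79 40 16 52 28 / 55 31 67 43 19 / 13 64 25 76 37

Column 2 is already complete: 7 + 73 + 40 + 31 + 64 = 215, so that is the magic constant.
Using row 1: 46 + 7 + 58 + 34 + ? → (1,5) = 215 − 145 = 70.
Row 3 needs 215; the known cells sum to 163, so (3,4) = 52.
Row 5 needs 215; the known cells sum to 202, so (5,1) = 13.
From column 1, 215 − (46 + 22 + 79 + 13) gives (4,1) = 55.
From column 4, 215 − (34 + 10 + 52 + 76) gives (4,4) = 43.
From column 5, 215 − (70 + 28 + 19 + 37) gives (2,5) = 61.
Row 2 must total 215; the given cells sum to 166, so (2,3) = 49.
Row 4: 55 + 31 + 43 + 19 + ? = 215, so (4,3) = 67.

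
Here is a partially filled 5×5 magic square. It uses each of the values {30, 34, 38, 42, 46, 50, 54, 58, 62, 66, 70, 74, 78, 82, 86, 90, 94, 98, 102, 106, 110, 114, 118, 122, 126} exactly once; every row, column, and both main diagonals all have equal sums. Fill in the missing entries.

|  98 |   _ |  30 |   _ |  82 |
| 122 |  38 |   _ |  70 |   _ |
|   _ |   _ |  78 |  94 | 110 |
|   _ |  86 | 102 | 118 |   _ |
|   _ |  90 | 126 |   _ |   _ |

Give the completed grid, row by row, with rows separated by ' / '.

98 114 30 66 82 / 122 38 54 70 106 / 46 62 78 94 110 / 50 86 102 118 34 / 74 90 126 42 58

The 25 entries sum to 1950, so each line sums to 1950/5 = 390.
Using column 3: 30 + 78 + 102 + 126 + ? → (2,3) = 390 − 336 = 54.
Using main diagonal: 98 + 38 + 78 + 118 + ? → (5,5) = 390 − 332 = 58.
Anti-diagonal must total 390; the given cells sum to 316, so (5,1) = 74.
Row 2: 122 + 38 + 54 + 70 + ? = 390, so (2,5) = 106.
The remaining cell in row 5 is (5,4) = 390 − 348 = 42.
Column 4: 70 + 94 + 118 + 42 + ? = 390, so (1,4) = 66.
Column 5: 82 + 106 + 110 + 58 + ? = 390, so (4,5) = 34.
From row 1, 390 − (98 + 30 + 66 + 82) gives (1,2) = 114.
Using row 4: 86 + 102 + 118 + 34 + ? → (4,1) = 390 − 340 = 50.
Using column 1: 98 + 122 + 50 + 74 + ? → (3,1) = 390 − 344 = 46.
Column 2: 114 + 38 + 86 + 90 + ? = 390, so (3,2) = 62.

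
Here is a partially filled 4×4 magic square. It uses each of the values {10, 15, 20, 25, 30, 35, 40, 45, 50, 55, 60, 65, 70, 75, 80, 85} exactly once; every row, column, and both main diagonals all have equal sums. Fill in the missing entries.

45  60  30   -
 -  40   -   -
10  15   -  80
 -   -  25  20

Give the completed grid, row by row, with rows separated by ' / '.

The 16 entries sum to 760, so each line sums to 760/4 = 190.
Row 1: 45 + 60 + 30 + ? = 190, so (1,4) = 55.
From row 3, 190 − (10 + 15 + 80) gives (3,3) = 85.
From column 2, 190 − (60 + 40 + 15) gives (4,2) = 75.
Using column 3: 30 + 85 + 25 + ? → (2,3) = 190 − 140 = 50.
Using column 4: 55 + 80 + 20 + ? → (2,4) = 190 − 155 = 35.
The remaining cell in anti-diagonal is (4,1) = 190 − 120 = 70.
Row 2 needs 190; the known cells sum to 125, so (2,1) = 65.

45 60 30 55 / 65 40 50 35 / 10 15 85 80 / 70 75 25 20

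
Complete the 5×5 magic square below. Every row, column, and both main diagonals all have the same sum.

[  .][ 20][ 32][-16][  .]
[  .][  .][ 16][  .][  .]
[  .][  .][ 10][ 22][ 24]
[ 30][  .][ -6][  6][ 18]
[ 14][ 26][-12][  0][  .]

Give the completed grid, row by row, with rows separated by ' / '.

8 20 32 -16 -4 / 2 4 16 28 -10 / -14 -2 10 22 24 / 30 -8 -6 6 18 / 14 26 -12 0 12

Column 3 is already complete: 32 + 16 + 10 + -6 + -12 = 40, so that is the magic constant.
From row 4, 40 − (30 + (-6) + 6 + 18) gives (4,2) = -8.
Row 5 needs 40; the known cells sum to 28, so (5,5) = 12.
Column 4: -16 + 22 + 6 + 0 + ? = 40, so (2,4) = 28.
Anti-diagonal needs 40; the known cells sum to 44, so (1,5) = -4.
Using row 1: 20 + 32 + (-16) + (-4) + ? → (1,1) = 40 − 32 = 8.
Column 5: -4 + 24 + 18 + 12 + ? = 40, so (2,5) = -10.
Main diagonal: 8 + 10 + 6 + 12 + ? = 40, so (2,2) = 4.
From row 2, 40 − (4 + 16 + 28 + (-10)) gives (2,1) = 2.
Column 1 needs 40; the known cells sum to 54, so (3,1) = -14.
Using column 2: 20 + 4 + (-8) + 26 + ? → (3,2) = 40 − 42 = -2.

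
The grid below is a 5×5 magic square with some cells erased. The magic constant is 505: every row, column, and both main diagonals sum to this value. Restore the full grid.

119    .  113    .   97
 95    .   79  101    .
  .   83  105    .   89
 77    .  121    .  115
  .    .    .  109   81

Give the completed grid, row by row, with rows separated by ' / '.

Column 3 must total 505; the given cells sum to 418, so (5,3) = 87.
The remaining cell in column 5 is (2,5) = 505 − 382 = 123.
Row 2: 95 + 79 + 101 + 123 + ? = 505, so (2,2) = 107.
From main diagonal, 505 − (119 + 107 + 105 + 81) gives (4,4) = 93.
Row 4 must total 505; the given cells sum to 406, so (4,2) = 99.
From anti-diagonal, 505 − (97 + 101 + 105 + 99) gives (5,1) = 103.
From row 5, 505 − (103 + 87 + 109 + 81) gives (5,2) = 125.
Column 1: 119 + 95 + 77 + 103 + ? = 505, so (3,1) = 111.
The remaining cell in column 2 is (1,2) = 505 − 414 = 91.
The remaining cell in row 1 is (1,4) = 505 − 420 = 85.
Row 3 must total 505; the given cells sum to 388, so (3,4) = 117.

119 91 113 85 97 / 95 107 79 101 123 / 111 83 105 117 89 / 77 99 121 93 115 / 103 125 87 109 81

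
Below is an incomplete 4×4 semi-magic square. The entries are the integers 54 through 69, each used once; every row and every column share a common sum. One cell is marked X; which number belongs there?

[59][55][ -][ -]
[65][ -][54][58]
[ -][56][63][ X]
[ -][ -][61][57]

The entries are 54 through 69, which sum to 984, so each line sums to 984/4 = 246.
Row 2: 65 + 54 + 58 + ? = 246, so (2,2) = 69.
Using column 2: 55 + 69 + 56 + ? → (4,2) = 246 − 180 = 66.
Using column 3: 54 + 63 + 61 + ? → (1,3) = 246 − 178 = 68.
The remaining cell in row 1 is (1,4) = 246 − 182 = 64.
From row 4, 246 − (66 + 61 + 57) gives (4,1) = 62.
From column 1, 246 − (59 + 65 + 62) gives (3,1) = 60.
Column 4: 64 + 58 + 57 + ? = 246, so (3,4) = 67.

67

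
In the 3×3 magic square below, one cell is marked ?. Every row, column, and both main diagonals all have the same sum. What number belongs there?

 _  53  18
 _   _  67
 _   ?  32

25

Column 3 is complete and sums to 117; that is the magic constant.
Row 1 must total 117; the given cells sum to 71, so (1,1) = 46.
Main diagonal must total 117; the given cells sum to 78, so (2,2) = 39.
From anti-diagonal, 117 − (18 + 39) gives (3,1) = 60.
Row 2 must total 117; the given cells sum to 106, so (2,1) = 11.
Row 3 must total 117; the given cells sum to 92, so (3,2) = 25.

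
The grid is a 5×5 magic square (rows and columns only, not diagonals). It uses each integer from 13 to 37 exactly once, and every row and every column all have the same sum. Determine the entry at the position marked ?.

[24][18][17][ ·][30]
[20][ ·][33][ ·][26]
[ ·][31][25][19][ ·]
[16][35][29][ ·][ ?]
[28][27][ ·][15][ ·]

22

The entries are 13 through 37, which sum to 625, so each line sums to 625/5 = 125.
The remaining cell in row 1 is (1,4) = 125 − 89 = 36.
From column 1, 125 − (24 + 20 + 16 + 28) gives (3,1) = 37.
From column 2, 125 − (18 + 31 + 35 + 27) gives (2,2) = 14.
From column 3, 125 − (17 + 33 + 25 + 29) gives (5,3) = 21.
Row 2: 20 + 14 + 33 + 26 + ? = 125, so (2,4) = 32.
Using row 3: 37 + 31 + 25 + 19 + ? → (3,5) = 125 − 112 = 13.
From row 5, 125 − (28 + 27 + 21 + 15) gives (5,5) = 34.
Column 4: 36 + 32 + 19 + 15 + ? = 125, so (4,4) = 23.
Column 5 must total 125; the given cells sum to 103, so (4,5) = 22.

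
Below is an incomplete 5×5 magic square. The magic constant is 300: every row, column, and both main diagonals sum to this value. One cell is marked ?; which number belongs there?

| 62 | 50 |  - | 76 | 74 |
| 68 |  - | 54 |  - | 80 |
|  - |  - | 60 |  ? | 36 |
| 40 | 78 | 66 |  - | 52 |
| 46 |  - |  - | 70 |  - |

48

From row 1, 300 − (62 + 50 + 76 + 74) gives (1,3) = 38.
The remaining cell in row 4 is (4,4) = 300 − 236 = 64.
Column 1 needs 300; the known cells sum to 216, so (3,1) = 84.
Column 3: 38 + 54 + 60 + 66 + ? = 300, so (5,3) = 82.
Using column 5: 74 + 80 + 36 + 52 + ? → (5,5) = 300 − 242 = 58.
The remaining cell in main diagonal is (2,2) = 300 − 244 = 56.
The remaining cell in anti-diagonal is (2,4) = 300 − 258 = 42.
Row 5 needs 300; the known cells sum to 256, so (5,2) = 44.
The remaining cell in column 2 is (3,2) = 300 − 228 = 72.
Column 4 needs 300; the known cells sum to 252, so (3,4) = 48.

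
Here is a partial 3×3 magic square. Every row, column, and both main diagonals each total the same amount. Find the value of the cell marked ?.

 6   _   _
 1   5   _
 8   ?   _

3

Column 1 is complete and sums to 15; that is the magic constant.
Row 2 must total 15; the given cells sum to 6, so (2,3) = 9.
Using main diagonal: 6 + 5 + ? → (3,3) = 15 − 11 = 4.
Using anti-diagonal: 5 + 8 + ? → (1,3) = 15 − 13 = 2.
The remaining cell in row 1 is (1,2) = 15 − 8 = 7.
Using row 3: 8 + 4 + ? → (3,2) = 15 − 12 = 3.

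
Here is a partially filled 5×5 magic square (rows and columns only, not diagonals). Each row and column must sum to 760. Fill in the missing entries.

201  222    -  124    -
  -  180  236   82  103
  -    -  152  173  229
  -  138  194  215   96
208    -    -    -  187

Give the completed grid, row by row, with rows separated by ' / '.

From row 2, 760 − (180 + 236 + 82 + 103) gives (2,1) = 159.
From row 4, 760 − (138 + 194 + 215 + 96) gives (4,1) = 117.
Column 1 needs 760; the known cells sum to 685, so (3,1) = 75.
From column 4, 760 − (124 + 82 + 173 + 215) gives (5,4) = 166.
Column 5: 103 + 229 + 96 + 187 + ? = 760, so (1,5) = 145.
Row 1 must total 760; the given cells sum to 692, so (1,3) = 68.
Row 3 needs 760; the known cells sum to 629, so (3,2) = 131.
From column 2, 760 − (222 + 180 + 131 + 138) gives (5,2) = 89.
Column 3 needs 760; the known cells sum to 650, so (5,3) = 110.

201 222 68 124 145 / 159 180 236 82 103 / 75 131 152 173 229 / 117 138 194 215 96 / 208 89 110 166 187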